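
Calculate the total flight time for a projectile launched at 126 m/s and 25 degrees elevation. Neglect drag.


T = 2*v0*sin(theta)/g = 2*126*sin(25°)/9.81 = 10.86 s

10.86 s


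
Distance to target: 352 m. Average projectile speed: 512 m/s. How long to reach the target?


t = d/v = 352/512 = 0.6875 s

0.6875 s


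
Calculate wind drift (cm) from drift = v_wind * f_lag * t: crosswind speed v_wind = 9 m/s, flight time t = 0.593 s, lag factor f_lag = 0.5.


drift = v_wind * lag * t = 9 * 0.5 * 0.593 = 2.6685 m ≈ 266.8 cm

266.8 cm


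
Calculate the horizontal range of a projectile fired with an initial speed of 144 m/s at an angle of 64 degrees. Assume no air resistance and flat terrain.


R = v0^2 * sin(2*theta) / g = 144^2 * sin(2*64°) / 9.81 = 1666 m

1666 m


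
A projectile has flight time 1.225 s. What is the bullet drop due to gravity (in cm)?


drop = 0.5*g*t^2 = 0.5*9.81*1.225^2 = 7.36057 m ≈ 736.1 cm

736.1 cm


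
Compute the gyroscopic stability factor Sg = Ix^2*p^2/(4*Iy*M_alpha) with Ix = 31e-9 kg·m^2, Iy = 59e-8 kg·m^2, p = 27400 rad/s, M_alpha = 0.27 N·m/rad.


Sg = Ix^2 * p^2 / (4 * Iy * M_alpha) = (31e-9)^2 * 27400^2 / (4 * 59e-8 * 0.27) = 1.132

1.132


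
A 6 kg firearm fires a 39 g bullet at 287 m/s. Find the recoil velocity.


v_recoil = m_p * v_p / m_gun = 0.039 * 287 / 6 = 1.865 m/s

1.865 m/s


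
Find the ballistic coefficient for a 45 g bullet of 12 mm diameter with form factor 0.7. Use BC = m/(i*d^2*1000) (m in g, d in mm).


BC = m/(i*d^2*1000) = 45/(0.7 * 12^2 * 1000) = 0.0004464

0.0004464


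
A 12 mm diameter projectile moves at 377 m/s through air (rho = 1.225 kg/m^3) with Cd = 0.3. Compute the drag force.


A = pi*(d/2)^2 = pi*(12/2000)^2 = 1.13097e-04 m^2
Fd = 0.5*Cd*rho*A*v^2 = 0.5*0.3*1.225*1.13097e-04*377^2 = 2.954 N

2.954 N


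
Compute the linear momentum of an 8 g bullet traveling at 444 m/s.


p = m*v = 0.008*444 = 3.552 kg·m/s

3.552 kg·m/s


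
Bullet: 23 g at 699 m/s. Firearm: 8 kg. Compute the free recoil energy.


v_r = m_p*v_p/m_gun = 0.023*699/8 = 2.00962 m/s, E_r = 0.5*m_gun*v_r^2 = 0.5*8*2.00962^2 = 16.15 J

16.15 J


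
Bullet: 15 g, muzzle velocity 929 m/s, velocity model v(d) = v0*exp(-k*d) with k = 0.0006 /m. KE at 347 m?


v = v0*exp(-k*d) = 929*exp(-0.0006*347) = 754.389 m/s
E = 0.5*m*v^2 = 0.5*0.015*754.389^2 = 4268 J

4268 J


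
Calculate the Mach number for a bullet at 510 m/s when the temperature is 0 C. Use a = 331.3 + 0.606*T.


a = 331.3 + 0.606*(0) = 331.3 m/s
M = v/a = 510/331.3 = 1.539

1.539


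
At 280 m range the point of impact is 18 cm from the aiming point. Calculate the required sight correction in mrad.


1 mrad subtends 1 cm per 10 m of range, so adj = error_cm / (dist_m / 10) = 18 / (280/10) = 0.6429 mrad

0.6429 mrad


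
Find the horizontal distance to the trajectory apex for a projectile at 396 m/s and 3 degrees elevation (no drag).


R = v0^2*sin(2*theta)/g = 396^2*sin(2*3°)/9.81 = 1670.92 m
apex_dist = R/2 = 1670.92/2 = 835.5 m

835.5 m


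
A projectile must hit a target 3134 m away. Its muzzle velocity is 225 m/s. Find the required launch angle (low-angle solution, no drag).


sin(2*theta) = R*g/v0^2 = 3134*9.81/225^2 = 0.6073, theta = arcsin(0.6073)/2 = 18.7°

18.7 degrees


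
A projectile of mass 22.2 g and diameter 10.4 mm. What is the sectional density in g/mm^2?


SD = m/d^2 = 22.2/10.4^2 = 0.2053 g/mm^2

0.2053 g/mm^2


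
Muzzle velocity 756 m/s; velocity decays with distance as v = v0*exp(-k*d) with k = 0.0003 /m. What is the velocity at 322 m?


v = v0*exp(-k*d) = 756*exp(-0.0003*322) = 686.4 m/s

686.4 m/s


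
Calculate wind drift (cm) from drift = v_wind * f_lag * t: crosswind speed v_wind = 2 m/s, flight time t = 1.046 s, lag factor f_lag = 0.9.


drift = v_wind * lag * t = 2 * 0.9 * 1.046 = 1.8828 m ≈ 188.3 cm

188.3 cm


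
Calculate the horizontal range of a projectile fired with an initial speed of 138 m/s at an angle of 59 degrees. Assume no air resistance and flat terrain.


R = v0^2 * sin(2*theta) / g = 138^2 * sin(2*59°) / 9.81 = 1714 m

1714 m


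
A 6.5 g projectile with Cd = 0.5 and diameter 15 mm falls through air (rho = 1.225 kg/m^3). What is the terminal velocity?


A = pi*(d/2)^2 = pi*(15/2000)^2 = 1.76715e-04 m^2
vt = sqrt(2mg/(Cd*rho*A)) = sqrt(2*0.0065*9.81/(0.5 * 1.225 * 1.76715e-04)) = 34.33 m/s

34.33 m/s


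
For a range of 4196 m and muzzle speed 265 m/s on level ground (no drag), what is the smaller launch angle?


sin(2*theta) = R*g/v0^2 = 4196*9.81/265^2 = 0.586155, theta = arcsin(0.586155)/2 = 17.94°

17.94 degrees


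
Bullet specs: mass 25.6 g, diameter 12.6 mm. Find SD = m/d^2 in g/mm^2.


SD = m/d^2 = 25.6/12.6^2 = 0.1612 g/mm^2

0.1612 g/mm^2


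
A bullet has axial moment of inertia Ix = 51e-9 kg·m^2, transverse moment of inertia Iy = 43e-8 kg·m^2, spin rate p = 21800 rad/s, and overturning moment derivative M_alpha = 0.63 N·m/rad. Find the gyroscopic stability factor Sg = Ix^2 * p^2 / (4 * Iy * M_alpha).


Sg = Ix^2 * p^2 / (4 * Iy * M_alpha) = (51e-9)^2 * 21800^2 / (4 * 43e-8 * 0.63) = 1.141

1.141


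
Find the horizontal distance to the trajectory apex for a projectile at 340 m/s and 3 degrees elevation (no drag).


R = v0^2*sin(2*theta)/g = 340^2*sin(2*3°)/9.81 = 1231.75 m
apex_dist = R/2 = 1231.75/2 = 615.9 m

615.9 m


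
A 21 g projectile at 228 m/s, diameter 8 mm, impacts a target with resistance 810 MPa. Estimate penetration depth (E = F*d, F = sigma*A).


A = pi*(d/2)^2 = pi*(8/2)^2 = 50.2655 mm^2
E = 0.5*m*v^2 = 0.5*0.021*228^2 = 545.832 J
depth = E/(sigma*A) = 545.832 J / (810 MPa * 50.2655 mm^2) = 545.832/(810 * 50.2655) m = 0.0134062 m ≈ 13.41 mm

13.41 mm


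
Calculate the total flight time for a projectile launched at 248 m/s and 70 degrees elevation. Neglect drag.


T = 2*v0*sin(theta)/g = 2*248*sin(70°)/9.81 = 47.51 s

47.51 s


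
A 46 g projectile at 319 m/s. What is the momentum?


p = m*v = 0.046*319 = 14.67 kg·m/s

14.67 kg·m/s


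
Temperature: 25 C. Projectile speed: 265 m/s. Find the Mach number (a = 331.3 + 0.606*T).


a = 331.3 + 0.606*(25) = 346.45 m/s
M = v/a = 265/346.45 = 0.7649

0.7649


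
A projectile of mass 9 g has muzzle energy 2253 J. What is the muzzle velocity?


v = sqrt(2*E/m) = sqrt(2*2253/0.009) = 707.6 m/s

707.6 m/s


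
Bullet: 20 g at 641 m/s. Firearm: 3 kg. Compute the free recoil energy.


v_r = m_p*v_p/m_gun = 0.02*641/3 = 4.27333 m/s, E_r = 0.5*m_gun*v_r^2 = 0.5*3*4.27333^2 = 27.39 J

27.39 J


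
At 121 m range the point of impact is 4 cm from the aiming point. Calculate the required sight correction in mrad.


1 mrad subtends 1 cm per 10 m of range, so adj = error_cm / (dist_m / 10) = 4 / (121/10) = 0.3306 mrad

0.3306 mrad


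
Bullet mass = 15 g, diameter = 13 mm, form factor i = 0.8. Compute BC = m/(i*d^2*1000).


BC = m/(i*d^2*1000) = 15/(0.8 * 13^2 * 1000) = 0.0001109

0.0001109


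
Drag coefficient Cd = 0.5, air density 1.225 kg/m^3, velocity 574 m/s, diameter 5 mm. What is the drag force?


A = pi*(d/2)^2 = pi*(5/2000)^2 = 1.96350e-05 m^2
Fd = 0.5*Cd*rho*A*v^2 = 0.5*0.5*1.225*1.96350e-05*574^2 = 1.981 N

1.981 N


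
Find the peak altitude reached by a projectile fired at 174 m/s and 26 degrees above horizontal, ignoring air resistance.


H = (v0*sin(theta))^2 / (2g) = (174*sin(26°))^2 / (2*9.81) = 296.5 m

296.5 m


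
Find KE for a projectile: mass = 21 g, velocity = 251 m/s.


E = 0.5*m*v^2 = 0.5*0.021*251^2 = 661.5 J

661.5 J


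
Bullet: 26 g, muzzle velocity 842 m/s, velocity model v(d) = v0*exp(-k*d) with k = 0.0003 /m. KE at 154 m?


v = v0*exp(-k*d) = 842*exp(-0.0003*154) = 803.985 m/s
E = 0.5*m*v^2 = 0.5*0.026*803.985^2 = 8403 J

8403 J


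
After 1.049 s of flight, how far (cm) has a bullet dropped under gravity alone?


drop = 0.5*g*t^2 = 0.5*9.81*1.049^2 = 5.39747 m ≈ 539.7 cm

539.7 cm


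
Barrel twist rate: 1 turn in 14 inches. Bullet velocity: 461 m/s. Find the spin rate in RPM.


twist_m = 14*0.0254 = 0.3556 m
spin = v/twist = 461/0.3556 = 1296.4 rev/s
RPM = spin*60 = 1296.4*60 ≈ 77784 RPM

77784 RPM


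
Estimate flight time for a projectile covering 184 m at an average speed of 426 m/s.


t = d/v = 184/426 = 0.4319 s

0.4319 s


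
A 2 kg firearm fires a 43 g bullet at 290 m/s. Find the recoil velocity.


v_recoil = m_p * v_p / m_gun = 0.043 * 290 / 2 = 6.235 m/s

6.235 m/s


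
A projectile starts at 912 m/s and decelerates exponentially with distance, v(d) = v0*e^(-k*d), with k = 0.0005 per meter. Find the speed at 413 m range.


v = v0*exp(-k*d) = 912*exp(-0.0005*413) = 741.8 m/s

741.8 m/s


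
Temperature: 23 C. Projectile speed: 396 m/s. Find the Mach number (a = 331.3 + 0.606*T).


a = 331.3 + 0.606*(23) = 345.238 m/s
M = v/a = 396/345.238 = 1.147

1.147


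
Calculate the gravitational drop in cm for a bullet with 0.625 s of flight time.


drop = 0.5*g*t^2 = 0.5*9.81*0.625^2 = 1.91602 m ≈ 191.6 cm

191.6 cm


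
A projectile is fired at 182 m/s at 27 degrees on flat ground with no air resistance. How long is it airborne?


T = 2*v0*sin(theta)/g = 2*182*sin(27°)/9.81 = 16.85 s

16.85 s


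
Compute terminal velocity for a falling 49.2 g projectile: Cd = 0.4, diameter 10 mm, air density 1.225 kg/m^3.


A = pi*(d/2)^2 = pi*(10/2000)^2 = 7.85398e-05 m^2
vt = sqrt(2mg/(Cd*rho*A)) = sqrt(2*0.0492*9.81/(0.4 * 1.225 * 7.85398e-05)) = 158.4 m/s

158.4 m/s


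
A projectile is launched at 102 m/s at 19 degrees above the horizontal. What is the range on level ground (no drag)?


R = v0^2 * sin(2*theta) / g = 102^2 * sin(2*19°) / 9.81 = 652.9 m

652.9 m


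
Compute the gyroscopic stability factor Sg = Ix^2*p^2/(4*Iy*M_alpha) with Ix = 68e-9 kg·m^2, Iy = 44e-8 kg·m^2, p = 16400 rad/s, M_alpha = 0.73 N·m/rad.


Sg = Ix^2 * p^2 / (4 * Iy * M_alpha) = (68e-9)^2 * 16400^2 / (4 * 44e-8 * 0.73) = 0.968

0.968


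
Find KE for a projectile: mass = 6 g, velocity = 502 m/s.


E = 0.5*m*v^2 = 0.5*0.006*502^2 = 756 J

756 J


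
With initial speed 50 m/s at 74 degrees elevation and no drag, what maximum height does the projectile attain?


H = (v0*sin(theta))^2 / (2g) = (50*sin(74°))^2 / (2*9.81) = 117.7 m

117.7 m


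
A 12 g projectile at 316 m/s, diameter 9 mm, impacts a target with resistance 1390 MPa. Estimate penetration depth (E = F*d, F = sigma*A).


A = pi*(d/2)^2 = pi*(9/2)^2 = 63.6173 mm^2
E = 0.5*m*v^2 = 0.5*0.012*316^2 = 599.136 J
depth = E/(sigma*A) = 599.136 J / (1390 MPa * 63.6173 mm^2) = 599.136/(1390 * 63.6173) m = 0.00677541 m ≈ 6.775 mm

6.775 mm


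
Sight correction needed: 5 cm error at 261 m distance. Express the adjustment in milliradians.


1 mrad subtends 1 cm per 10 m of range, so adj = error_cm / (dist_m / 10) = 5 / (261/10) = 0.1916 mrad

0.1916 mrad


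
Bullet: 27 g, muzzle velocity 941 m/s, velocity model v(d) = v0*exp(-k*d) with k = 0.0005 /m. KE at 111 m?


v = v0*exp(-k*d) = 941*exp(-0.0005*111) = 890.197 m/s
E = 0.5*m*v^2 = 0.5*0.027*890.197^2 = 10698 J

10698 J


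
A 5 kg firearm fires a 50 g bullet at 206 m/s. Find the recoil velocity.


v_recoil = m_p * v_p / m_gun = 0.05 * 206 / 5 = 2.06 m/s

2.06 m/s


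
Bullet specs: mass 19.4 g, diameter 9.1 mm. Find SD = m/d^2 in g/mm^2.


SD = m/d^2 = 19.4/9.1^2 = 0.2343 g/mm^2

0.2343 g/mm^2


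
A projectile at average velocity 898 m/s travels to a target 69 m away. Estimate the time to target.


t = d/v = 69/898 = 0.07684 s

0.07684 s


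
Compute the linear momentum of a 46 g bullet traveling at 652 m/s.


p = m*v = 0.046*652 = 29.99 kg·m/s

29.99 kg·m/s


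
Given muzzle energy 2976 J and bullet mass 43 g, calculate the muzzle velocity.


v = sqrt(2*E/m) = sqrt(2*2976/0.043) = 372 m/s

372 m/s


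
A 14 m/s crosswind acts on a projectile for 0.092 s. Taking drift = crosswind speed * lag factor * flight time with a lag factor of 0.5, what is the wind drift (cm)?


drift = v_wind * lag * t = 14 * 0.5 * 0.092 = 0.644 m ≈ 64.4 cm

64.4 cm


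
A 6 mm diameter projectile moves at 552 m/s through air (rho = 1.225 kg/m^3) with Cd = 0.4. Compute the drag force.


A = pi*(d/2)^2 = pi*(6/2000)^2 = 2.82743e-05 m^2
Fd = 0.5*Cd*rho*A*v^2 = 0.5*0.4*1.225*2.82743e-05*552^2 = 2.111 N

2.111 N


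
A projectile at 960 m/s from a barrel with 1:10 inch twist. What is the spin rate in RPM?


twist_m = 10*0.0254 = 0.254 m
spin = v/twist = 960/0.254 = 3779.528 rev/s
RPM = spin*60 = 3779.528*60 ≈ 226772 RPM

226772 RPM


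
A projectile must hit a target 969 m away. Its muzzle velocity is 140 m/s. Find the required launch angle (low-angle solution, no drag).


sin(2*theta) = R*g/v0^2 = 969*9.81/140^2 = 0.484994, theta = arcsin(0.484994)/2 = 14.51°

14.51 degrees


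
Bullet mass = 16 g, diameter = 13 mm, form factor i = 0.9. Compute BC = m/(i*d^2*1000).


BC = m/(i*d^2*1000) = 16/(0.9 * 13^2 * 1000) = 0.0001052

0.0001052


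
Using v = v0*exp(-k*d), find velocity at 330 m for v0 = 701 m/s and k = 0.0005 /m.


v = v0*exp(-k*d) = 701*exp(-0.0005*330) = 594.4 m/s

594.4 m/s


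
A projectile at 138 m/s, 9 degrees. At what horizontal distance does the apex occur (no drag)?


R = v0^2*sin(2*theta)/g = 138^2*sin(2*9°)/9.81 = 599.89 m
apex_dist = R/2 = 599.89/2 = 299.9 m

299.9 m


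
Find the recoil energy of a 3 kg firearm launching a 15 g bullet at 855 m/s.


v_r = m_p*v_p/m_gun = 0.015*855/3 = 4.275 m/s, E_r = 0.5*m_gun*v_r^2 = 0.5*3*4.275^2 = 27.41 J

27.41 J


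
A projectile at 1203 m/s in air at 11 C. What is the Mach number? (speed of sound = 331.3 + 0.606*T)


a = 331.3 + 0.606*(11) = 337.966 m/s
M = v/a = 1203/337.966 = 3.56

3.56


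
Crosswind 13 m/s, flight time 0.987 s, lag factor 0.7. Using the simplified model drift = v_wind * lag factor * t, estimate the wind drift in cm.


drift = v_wind * lag * t = 13 * 0.7 * 0.987 = 8.9817 m ≈ 898.2 cm

898.2 cm


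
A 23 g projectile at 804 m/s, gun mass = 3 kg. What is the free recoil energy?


v_r = m_p*v_p/m_gun = 0.023*804/3 = 6.164 m/s, E_r = 0.5*m_gun*v_r^2 = 0.5*3*6.164^2 = 56.99 J

56.99 J


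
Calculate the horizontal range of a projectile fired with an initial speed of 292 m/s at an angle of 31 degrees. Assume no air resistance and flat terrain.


R = v0^2 * sin(2*theta) / g = 292^2 * sin(2*31°) / 9.81 = 7674 m

7674 m


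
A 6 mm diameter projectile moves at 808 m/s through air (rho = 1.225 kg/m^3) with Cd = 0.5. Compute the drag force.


A = pi*(d/2)^2 = pi*(6/2000)^2 = 2.82743e-05 m^2
Fd = 0.5*Cd*rho*A*v^2 = 0.5*0.5*1.225*2.82743e-05*808^2 = 5.653 N

5.653 N


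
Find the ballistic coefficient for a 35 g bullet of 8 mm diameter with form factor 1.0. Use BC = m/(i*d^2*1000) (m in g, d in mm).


BC = m/(i*d^2*1000) = 35/(1.0 * 8^2 * 1000) = 0.0005469

0.0005469


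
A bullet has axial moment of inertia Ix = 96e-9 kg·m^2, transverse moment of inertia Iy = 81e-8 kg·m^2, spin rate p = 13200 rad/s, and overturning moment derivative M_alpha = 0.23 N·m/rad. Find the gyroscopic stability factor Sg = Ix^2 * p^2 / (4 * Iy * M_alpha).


Sg = Ix^2 * p^2 / (4 * Iy * M_alpha) = (96e-9)^2 * 13200^2 / (4 * 81e-8 * 0.23) = 2.155

2.155


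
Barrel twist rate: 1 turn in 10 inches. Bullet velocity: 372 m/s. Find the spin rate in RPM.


twist_m = 10*0.0254 = 0.254 m
spin = v/twist = 372/0.254 = 1464.567 rev/s
RPM = spin*60 = 1464.567*60 ≈ 87874 RPM

87874 RPM


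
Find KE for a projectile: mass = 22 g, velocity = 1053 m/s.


E = 0.5*m*v^2 = 0.5*0.022*1053^2 = 12197 J

12197 J


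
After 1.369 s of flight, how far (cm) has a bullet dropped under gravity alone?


drop = 0.5*g*t^2 = 0.5*9.81*1.369^2 = 9.19276 m ≈ 919.3 cm

919.3 cm


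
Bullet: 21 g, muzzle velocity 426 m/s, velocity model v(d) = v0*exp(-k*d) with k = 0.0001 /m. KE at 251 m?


v = v0*exp(-k*d) = 426*exp(-0.0001*251) = 415.44 m/s
E = 0.5*m*v^2 = 0.5*0.021*415.44^2 = 1812 J

1812 J


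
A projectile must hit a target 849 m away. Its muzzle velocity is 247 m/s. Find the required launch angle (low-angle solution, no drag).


sin(2*theta) = R*g/v0^2 = 849*9.81/247^2 = 0.136516, theta = arcsin(0.136516)/2 = 3.923°

3.923 degrees


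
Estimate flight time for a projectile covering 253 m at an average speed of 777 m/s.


t = d/v = 253/777 = 0.3256 s

0.3256 s


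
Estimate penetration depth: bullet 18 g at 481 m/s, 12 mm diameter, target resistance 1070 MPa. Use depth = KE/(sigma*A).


A = pi*(d/2)^2 = pi*(12/2)^2 = 113.097 mm^2
E = 0.5*m*v^2 = 0.5*0.018*481^2 = 2082.25 J
depth = E/(sigma*A) = 2082.25 J / (1070 MPa * 113.097 mm^2) = 2082.25/(1070 * 113.097) m = 0.0172067 m ≈ 17.21 mm

17.21 mm


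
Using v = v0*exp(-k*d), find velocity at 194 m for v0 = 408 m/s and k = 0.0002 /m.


v = v0*exp(-k*d) = 408*exp(-0.0002*194) = 392.5 m/s

392.5 m/s


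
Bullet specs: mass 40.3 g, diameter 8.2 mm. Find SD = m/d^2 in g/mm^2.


SD = m/d^2 = 40.3/8.2^2 = 0.5993 g/mm^2

0.5993 g/mm^2


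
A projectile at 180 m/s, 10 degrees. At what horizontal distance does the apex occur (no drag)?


R = v0^2*sin(2*theta)/g = 180^2*sin(2*10°)/9.81 = 1129.61 m
apex_dist = R/2 = 1129.61/2 = 564.8 m

564.8 m


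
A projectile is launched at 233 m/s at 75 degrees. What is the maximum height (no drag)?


H = (v0*sin(theta))^2 / (2g) = (233*sin(75°))^2 / (2*9.81) = 2582 m

2582 m


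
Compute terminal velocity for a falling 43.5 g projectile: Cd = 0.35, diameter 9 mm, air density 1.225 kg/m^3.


A = pi*(d/2)^2 = pi*(9/2000)^2 = 6.36173e-05 m^2
vt = sqrt(2mg/(Cd*rho*A)) = sqrt(2*0.0435*9.81/(0.35 * 1.225 * 6.36173e-05)) = 176.9 m/s

176.9 m/s


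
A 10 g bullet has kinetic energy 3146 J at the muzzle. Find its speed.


v = sqrt(2*E/m) = sqrt(2*3146/0.01) = 793.2 m/s

793.2 m/s


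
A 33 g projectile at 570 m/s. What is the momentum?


p = m*v = 0.033*570 = 18.81 kg·m/s

18.81 kg·m/s


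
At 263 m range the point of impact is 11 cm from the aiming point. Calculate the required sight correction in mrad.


1 mrad subtends 1 cm per 10 m of range, so adj = error_cm / (dist_m / 10) = 11 / (263/10) = 0.4183 mrad

0.4183 mrad


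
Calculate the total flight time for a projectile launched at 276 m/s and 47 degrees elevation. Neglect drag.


T = 2*v0*sin(theta)/g = 2*276*sin(47°)/9.81 = 41.15 s

41.15 s


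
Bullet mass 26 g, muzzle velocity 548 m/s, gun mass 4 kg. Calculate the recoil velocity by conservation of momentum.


v_recoil = m_p * v_p / m_gun = 0.026 * 548 / 4 = 3.562 m/s

3.562 m/s


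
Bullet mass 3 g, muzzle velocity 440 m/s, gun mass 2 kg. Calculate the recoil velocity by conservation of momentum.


v_recoil = m_p * v_p / m_gun = 0.003 * 440 / 2 = 0.66 m/s

0.66 m/s


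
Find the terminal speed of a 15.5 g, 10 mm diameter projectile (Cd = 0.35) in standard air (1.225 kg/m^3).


A = pi*(d/2)^2 = pi*(10/2000)^2 = 7.85398e-05 m^2
vt = sqrt(2mg/(Cd*rho*A)) = sqrt(2*0.0155*9.81/(0.35 * 1.225 * 7.85398e-05)) = 95.03 m/s

95.03 m/s


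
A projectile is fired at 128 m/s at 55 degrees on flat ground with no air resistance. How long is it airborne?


T = 2*v0*sin(theta)/g = 2*128*sin(55°)/9.81 = 21.38 s

21.38 s


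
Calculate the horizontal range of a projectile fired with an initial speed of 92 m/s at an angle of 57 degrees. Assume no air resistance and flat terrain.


R = v0^2 * sin(2*theta) / g = 92^2 * sin(2*57°) / 9.81 = 788.2 m

788.2 m


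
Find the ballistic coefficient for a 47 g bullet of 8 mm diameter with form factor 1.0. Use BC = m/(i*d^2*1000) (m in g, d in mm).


BC = m/(i*d^2*1000) = 47/(1.0 * 8^2 * 1000) = 0.0007344

0.0007344


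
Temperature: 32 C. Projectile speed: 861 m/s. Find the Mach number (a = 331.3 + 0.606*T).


a = 331.3 + 0.606*(32) = 350.692 m/s
M = v/a = 861/350.692 = 2.455

2.455


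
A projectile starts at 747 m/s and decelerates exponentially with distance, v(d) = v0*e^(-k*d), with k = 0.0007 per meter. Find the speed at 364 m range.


v = v0*exp(-k*d) = 747*exp(-0.0007*364) = 579 m/s

579 m/s


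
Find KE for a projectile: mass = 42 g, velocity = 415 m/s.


E = 0.5*m*v^2 = 0.5*0.042*415^2 = 3617 J

3617 J


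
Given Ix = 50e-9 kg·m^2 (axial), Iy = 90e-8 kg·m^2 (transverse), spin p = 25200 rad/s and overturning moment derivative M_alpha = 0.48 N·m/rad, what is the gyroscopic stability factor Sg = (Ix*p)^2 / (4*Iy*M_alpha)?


Sg = Ix^2 * p^2 / (4 * Iy * M_alpha) = (50e-9)^2 * 25200^2 / (4 * 90e-8 * 0.48) = 0.9188

0.9188


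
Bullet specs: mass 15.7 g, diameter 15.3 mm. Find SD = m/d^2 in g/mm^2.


SD = m/d^2 = 15.7/15.3^2 = 0.06707 g/mm^2

0.06707 g/mm^2


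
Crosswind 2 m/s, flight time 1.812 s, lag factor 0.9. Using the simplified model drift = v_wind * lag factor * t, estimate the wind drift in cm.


drift = v_wind * lag * t = 2 * 0.9 * 1.812 = 3.2616 m ≈ 326.2 cm

326.2 cm


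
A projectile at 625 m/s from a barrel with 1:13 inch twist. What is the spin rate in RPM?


twist_m = 13*0.0254 = 0.3302 m
spin = v/twist = 625/0.3302 = 1892.792 rev/s
RPM = spin*60 = 1892.792*60 ≈ 113568 RPM

113568 RPM


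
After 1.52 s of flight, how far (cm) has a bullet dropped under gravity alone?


drop = 0.5*g*t^2 = 0.5*9.81*1.52^2 = 11.3325 m ≈ 1133 cm

1133 cm


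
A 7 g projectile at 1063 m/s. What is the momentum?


p = m*v = 0.007*1063 = 7.441 kg·m/s

7.441 kg·m/s


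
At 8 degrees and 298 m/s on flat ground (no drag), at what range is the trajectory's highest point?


R = v0^2*sin(2*theta)/g = 298^2*sin(2*8°)/9.81 = 2495.18 m
apex_dist = R/2 = 2495.18/2 = 1248 m

1248 m


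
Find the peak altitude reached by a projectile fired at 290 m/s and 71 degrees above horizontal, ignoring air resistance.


H = (v0*sin(theta))^2 / (2g) = (290*sin(71°))^2 / (2*9.81) = 3832 m

3832 m


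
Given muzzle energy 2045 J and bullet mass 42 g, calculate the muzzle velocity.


v = sqrt(2*E/m) = sqrt(2*2045/0.042) = 312.1 m/s

312.1 m/s


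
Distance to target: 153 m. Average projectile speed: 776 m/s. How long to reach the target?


t = d/v = 153/776 = 0.1972 s

0.1972 s


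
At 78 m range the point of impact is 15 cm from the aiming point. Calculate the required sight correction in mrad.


1 mrad subtends 1 cm per 10 m of range, so adj = error_cm / (dist_m / 10) = 15 / (78/10) = 1.923 mrad

1.923 mrad


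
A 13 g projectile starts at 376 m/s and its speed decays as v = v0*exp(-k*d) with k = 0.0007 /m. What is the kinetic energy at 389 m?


v = v0*exp(-k*d) = 376*exp(-0.0007*389) = 286.371 m/s
E = 0.5*m*v^2 = 0.5*0.013*286.371^2 = 533.1 J

533.1 J


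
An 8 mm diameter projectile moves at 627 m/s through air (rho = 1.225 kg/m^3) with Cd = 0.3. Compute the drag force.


A = pi*(d/2)^2 = pi*(8/2000)^2 = 5.02655e-05 m^2
Fd = 0.5*Cd*rho*A*v^2 = 0.5*0.3*1.225*5.02655e-05*627^2 = 3.631 N

3.631 N


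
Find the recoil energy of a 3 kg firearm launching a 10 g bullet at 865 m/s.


v_r = m_p*v_p/m_gun = 0.01*865/3 = 2.88333 m/s, E_r = 0.5*m_gun*v_r^2 = 0.5*3*2.88333^2 = 12.47 J

12.47 J


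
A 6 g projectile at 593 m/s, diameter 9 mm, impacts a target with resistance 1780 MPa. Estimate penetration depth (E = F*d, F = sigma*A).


A = pi*(d/2)^2 = pi*(9/2)^2 = 63.6173 mm^2
E = 0.5*m*v^2 = 0.5*0.006*593^2 = 1054.95 J
depth = E/(sigma*A) = 1054.95 J / (1780 MPa * 63.6173 mm^2) = 1054.95/(1780 * 63.6173) m = 0.00931613 m ≈ 9.316 mm

9.316 mm


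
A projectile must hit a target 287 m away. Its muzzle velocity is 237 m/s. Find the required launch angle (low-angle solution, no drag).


sin(2*theta) = R*g/v0^2 = 287*9.81/237^2 = 0.050125, theta = arcsin(0.050125)/2 = 1.437°

1.437 degrees


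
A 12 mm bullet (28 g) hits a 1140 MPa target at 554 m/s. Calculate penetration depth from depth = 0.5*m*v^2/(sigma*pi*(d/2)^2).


A = pi*(d/2)^2 = pi*(12/2)^2 = 113.097 mm^2
E = 0.5*m*v^2 = 0.5*0.028*554^2 = 4296.82 J
depth = E/(sigma*A) = 4296.82 J / (1140 MPa * 113.097 mm^2) = 4296.82/(1140 * 113.097) m = 0.0333265 m ≈ 33.33 mm

33.33 mm


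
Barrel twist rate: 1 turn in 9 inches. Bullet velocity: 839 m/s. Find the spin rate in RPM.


twist_m = 9*0.0254 = 0.2286 m
spin = v/twist = 839/0.2286 = 3670.166 rev/s
RPM = spin*60 = 3670.166*60 ≈ 220210 RPM

220210 RPM


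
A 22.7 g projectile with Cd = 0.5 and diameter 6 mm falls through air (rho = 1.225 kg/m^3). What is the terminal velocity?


A = pi*(d/2)^2 = pi*(6/2000)^2 = 2.82743e-05 m^2
vt = sqrt(2mg/(Cd*rho*A)) = sqrt(2*0.0227*9.81/(0.5 * 1.225 * 2.82743e-05)) = 160.4 m/s

160.4 m/s


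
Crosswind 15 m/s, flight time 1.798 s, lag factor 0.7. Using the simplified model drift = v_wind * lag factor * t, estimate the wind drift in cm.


drift = v_wind * lag * t = 15 * 0.7 * 1.798 = 18.879 m ≈ 1888 cm

1888 cm


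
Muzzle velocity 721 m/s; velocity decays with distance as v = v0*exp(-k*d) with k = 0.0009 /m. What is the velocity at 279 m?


v = v0*exp(-k*d) = 721*exp(-0.0009*279) = 560.9 m/s

560.9 m/s


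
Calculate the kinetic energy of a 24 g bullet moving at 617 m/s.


E = 0.5*m*v^2 = 0.5*0.024*617^2 = 4568 J

4568 J


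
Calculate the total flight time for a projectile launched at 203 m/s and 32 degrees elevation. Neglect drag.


T = 2*v0*sin(theta)/g = 2*203*sin(32°)/9.81 = 21.93 s

21.93 s


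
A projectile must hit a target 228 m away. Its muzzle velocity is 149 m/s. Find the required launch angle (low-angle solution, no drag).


sin(2*theta) = R*g/v0^2 = 228*9.81/149^2 = 0.100747, theta = arcsin(0.100747)/2 = 2.891°

2.891 degrees


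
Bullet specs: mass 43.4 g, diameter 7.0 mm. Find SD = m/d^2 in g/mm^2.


SD = m/d^2 = 43.4/7.0^2 = 0.8857 g/mm^2

0.8857 g/mm^2


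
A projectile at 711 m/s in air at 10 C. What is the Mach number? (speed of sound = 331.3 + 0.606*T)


a = 331.3 + 0.606*(10) = 337.36 m/s
M = v/a = 711/337.36 = 2.108

2.108


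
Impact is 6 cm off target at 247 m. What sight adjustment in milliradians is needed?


1 mrad subtends 1 cm per 10 m of range, so adj = error_cm / (dist_m / 10) = 6 / (247/10) = 0.2429 mrad

0.2429 mrad


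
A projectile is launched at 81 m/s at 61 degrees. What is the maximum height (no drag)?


H = (v0*sin(theta))^2 / (2g) = (81*sin(61°))^2 / (2*9.81) = 255.8 m

255.8 m


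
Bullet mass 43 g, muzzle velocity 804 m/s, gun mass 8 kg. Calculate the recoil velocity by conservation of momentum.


v_recoil = m_p * v_p / m_gun = 0.043 * 804 / 8 = 4.321 m/s

4.321 m/s


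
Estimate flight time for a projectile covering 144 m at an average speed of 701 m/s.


t = d/v = 144/701 = 0.2054 s

0.2054 s


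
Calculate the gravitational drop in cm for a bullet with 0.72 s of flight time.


drop = 0.5*g*t^2 = 0.5*9.81*0.72^2 = 2.54275 m ≈ 254.3 cm

254.3 cm


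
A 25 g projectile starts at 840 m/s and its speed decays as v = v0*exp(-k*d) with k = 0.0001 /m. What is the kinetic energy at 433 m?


v = v0*exp(-k*d) = 840*exp(-0.0001*433) = 804.404 m/s
E = 0.5*m*v^2 = 0.5*0.025*804.404^2 = 8088 J

8088 J


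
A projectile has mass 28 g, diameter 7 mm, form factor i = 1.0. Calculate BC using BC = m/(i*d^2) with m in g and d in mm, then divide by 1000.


BC = m/(i*d^2*1000) = 28/(1.0 * 7^2 * 1000) = 0.0005714

0.0005714


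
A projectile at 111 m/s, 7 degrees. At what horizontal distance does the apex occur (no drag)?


R = v0^2*sin(2*theta)/g = 111^2*sin(2*7°)/9.81 = 303.845 m
apex_dist = R/2 = 303.845/2 = 151.9 m

151.9 m


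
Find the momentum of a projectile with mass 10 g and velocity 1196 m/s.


p = m*v = 0.01*1196 = 11.96 kg·m/s

11.96 kg·m/s


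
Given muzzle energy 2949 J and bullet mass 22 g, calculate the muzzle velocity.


v = sqrt(2*E/m) = sqrt(2*2949/0.022) = 517.8 m/s

517.8 m/s


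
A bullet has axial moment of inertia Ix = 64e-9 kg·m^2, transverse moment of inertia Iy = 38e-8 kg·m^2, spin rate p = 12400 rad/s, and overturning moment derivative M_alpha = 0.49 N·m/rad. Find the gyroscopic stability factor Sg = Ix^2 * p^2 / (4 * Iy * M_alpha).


Sg = Ix^2 * p^2 / (4 * Iy * M_alpha) = (64e-9)^2 * 12400^2 / (4 * 38e-8 * 0.49) = 0.8456

0.8456


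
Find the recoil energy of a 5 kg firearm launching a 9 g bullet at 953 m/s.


v_r = m_p*v_p/m_gun = 0.009*953/5 = 1.7154 m/s, E_r = 0.5*m_gun*v_r^2 = 0.5*5*1.7154^2 = 7.356 J

7.356 J


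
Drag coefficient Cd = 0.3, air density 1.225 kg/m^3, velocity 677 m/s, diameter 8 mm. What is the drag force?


A = pi*(d/2)^2 = pi*(8/2000)^2 = 5.02655e-05 m^2
Fd = 0.5*Cd*rho*A*v^2 = 0.5*0.3*1.225*5.02655e-05*677^2 = 4.233 N

4.233 N


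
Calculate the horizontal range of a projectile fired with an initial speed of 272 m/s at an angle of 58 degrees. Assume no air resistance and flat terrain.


R = v0^2 * sin(2*theta) / g = 272^2 * sin(2*58°) / 9.81 = 6778 m

6778 m


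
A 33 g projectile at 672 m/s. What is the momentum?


p = m*v = 0.033*672 = 22.18 kg·m/s

22.18 kg·m/s


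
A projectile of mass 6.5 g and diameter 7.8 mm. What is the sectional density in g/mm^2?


SD = m/d^2 = 6.5/7.8^2 = 0.1068 g/mm^2

0.1068 g/mm^2


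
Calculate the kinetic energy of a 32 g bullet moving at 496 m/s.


E = 0.5*m*v^2 = 0.5*0.032*496^2 = 3936 J

3936 J


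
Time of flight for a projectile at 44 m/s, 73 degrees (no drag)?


T = 2*v0*sin(theta)/g = 2*44*sin(73°)/9.81 = 8.578 s

8.578 s


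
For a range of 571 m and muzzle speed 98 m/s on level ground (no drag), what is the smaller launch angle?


sin(2*theta) = R*g/v0^2 = 571*9.81/98^2 = 0.583248, theta = arcsin(0.583248)/2 = 17.84°

17.84 degrees


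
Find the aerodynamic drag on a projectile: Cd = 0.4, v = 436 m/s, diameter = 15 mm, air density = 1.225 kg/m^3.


A = pi*(d/2)^2 = pi*(15/2000)^2 = 1.76715e-04 m^2
Fd = 0.5*Cd*rho*A*v^2 = 0.5*0.4*1.225*1.76715e-04*436^2 = 8.23 N

8.23 N


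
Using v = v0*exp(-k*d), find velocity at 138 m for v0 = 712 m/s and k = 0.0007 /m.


v = v0*exp(-k*d) = 712*exp(-0.0007*138) = 646.4 m/s

646.4 m/s


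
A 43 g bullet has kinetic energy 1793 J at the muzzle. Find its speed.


v = sqrt(2*E/m) = sqrt(2*1793/0.043) = 288.8 m/s

288.8 m/s


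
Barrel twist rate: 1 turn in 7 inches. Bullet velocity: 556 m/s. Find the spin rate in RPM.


twist_m = 7*0.0254 = 0.1778 m
spin = v/twist = 556/0.1778 = 3127.109 rev/s
RPM = spin*60 = 3127.109*60 ≈ 187627 RPM

187627 RPM


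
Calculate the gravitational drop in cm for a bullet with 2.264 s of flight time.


drop = 0.5*g*t^2 = 0.5*9.81*2.264^2 = 25.1415 m ≈ 2514 cm

2514 cm


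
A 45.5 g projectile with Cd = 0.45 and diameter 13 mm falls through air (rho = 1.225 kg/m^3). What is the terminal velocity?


A = pi*(d/2)^2 = pi*(13/2000)^2 = 1.32732e-04 m^2
vt = sqrt(2mg/(Cd*rho*A)) = sqrt(2*0.0455*9.81/(0.45 * 1.225 * 1.32732e-04)) = 110.5 m/s

110.5 m/s


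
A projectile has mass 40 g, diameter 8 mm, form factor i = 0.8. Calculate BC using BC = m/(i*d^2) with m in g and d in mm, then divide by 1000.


BC = m/(i*d^2*1000) = 40/(0.8 * 8^2 * 1000) = 0.0007813

0.0007813


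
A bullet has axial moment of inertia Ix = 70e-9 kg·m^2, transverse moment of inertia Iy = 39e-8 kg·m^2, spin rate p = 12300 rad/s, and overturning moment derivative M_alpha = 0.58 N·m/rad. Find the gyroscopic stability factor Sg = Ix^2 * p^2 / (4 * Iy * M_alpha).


Sg = Ix^2 * p^2 / (4 * Iy * M_alpha) = (70e-9)^2 * 12300^2 / (4 * 39e-8 * 0.58) = 0.8193

0.8193


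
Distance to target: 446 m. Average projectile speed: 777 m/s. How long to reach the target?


t = d/v = 446/777 = 0.574 s

0.574 s


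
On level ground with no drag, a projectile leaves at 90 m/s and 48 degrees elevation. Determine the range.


R = v0^2 * sin(2*theta) / g = 90^2 * sin(2*48°) / 9.81 = 821.2 m

821.2 m


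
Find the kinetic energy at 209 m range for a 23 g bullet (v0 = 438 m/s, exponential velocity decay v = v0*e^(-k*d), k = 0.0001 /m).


v = v0*exp(-k*d) = 438*exp(-0.0001*209) = 428.941 m/s
E = 0.5*m*v^2 = 0.5*0.023*428.941^2 = 2116 J

2116 J


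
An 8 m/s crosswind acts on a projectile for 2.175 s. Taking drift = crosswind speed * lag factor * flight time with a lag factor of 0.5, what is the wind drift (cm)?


drift = v_wind * lag * t = 8 * 0.5 * 2.175 = 8.7 m ≈ 870 cm

870 cm


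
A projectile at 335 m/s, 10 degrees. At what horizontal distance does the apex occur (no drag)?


R = v0^2*sin(2*theta)/g = 335^2*sin(2*10°)/9.81 = 3912.66 m
apex_dist = R/2 = 3912.66/2 = 1956 m

1956 m


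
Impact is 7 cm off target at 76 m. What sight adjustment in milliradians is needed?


1 mrad subtends 1 cm per 10 m of range, so adj = error_cm / (dist_m / 10) = 7 / (76/10) = 0.9211 mrad

0.9211 mrad


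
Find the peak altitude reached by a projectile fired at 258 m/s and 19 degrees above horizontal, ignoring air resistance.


H = (v0*sin(theta))^2 / (2g) = (258*sin(19°))^2 / (2*9.81) = 359.6 m

359.6 m


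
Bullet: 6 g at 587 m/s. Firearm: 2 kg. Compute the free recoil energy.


v_r = m_p*v_p/m_gun = 0.006*587/2 = 1.761 m/s, E_r = 0.5*m_gun*v_r^2 = 0.5*2*1.761^2 = 3.101 J

3.101 J


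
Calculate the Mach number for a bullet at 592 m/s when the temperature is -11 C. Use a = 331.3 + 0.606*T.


a = 331.3 + 0.606*(-11) = 324.634 m/s
M = v/a = 592/324.634 = 1.824

1.824


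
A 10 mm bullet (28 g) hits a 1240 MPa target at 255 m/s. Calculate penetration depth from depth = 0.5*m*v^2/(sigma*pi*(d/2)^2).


A = pi*(d/2)^2 = pi*(10/2)^2 = 78.5398 mm^2
E = 0.5*m*v^2 = 0.5*0.028*255^2 = 910.35 J
depth = E/(sigma*A) = 910.35 J / (1240 MPa * 78.5398 mm^2) = 910.35/(1240 * 78.5398) m = 0.00934753 m ≈ 9.348 mm

9.348 mm


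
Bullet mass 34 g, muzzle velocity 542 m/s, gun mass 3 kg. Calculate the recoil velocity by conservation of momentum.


v_recoil = m_p * v_p / m_gun = 0.034 * 542 / 3 = 6.143 m/s

6.143 m/s


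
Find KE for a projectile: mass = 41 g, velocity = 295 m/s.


E = 0.5*m*v^2 = 0.5*0.041*295^2 = 1784 J

1784 J


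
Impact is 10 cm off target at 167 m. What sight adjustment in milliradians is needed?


1 mrad subtends 1 cm per 10 m of range, so adj = error_cm / (dist_m / 10) = 10 / (167/10) = 0.5988 mrad

0.5988 mrad


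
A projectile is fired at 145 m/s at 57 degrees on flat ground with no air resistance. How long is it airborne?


T = 2*v0*sin(theta)/g = 2*145*sin(57°)/9.81 = 24.79 s

24.79 s


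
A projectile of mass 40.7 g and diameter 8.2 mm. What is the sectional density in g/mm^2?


SD = m/d^2 = 40.7/8.2^2 = 0.6053 g/mm^2

0.6053 g/mm^2


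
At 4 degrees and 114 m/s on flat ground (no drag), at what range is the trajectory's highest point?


R = v0^2*sin(2*theta)/g = 114^2*sin(2*4°)/9.81 = 184.372 m
apex_dist = R/2 = 184.372/2 = 92.19 m

92.19 m


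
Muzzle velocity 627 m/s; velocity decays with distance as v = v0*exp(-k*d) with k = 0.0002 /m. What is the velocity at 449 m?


v = v0*exp(-k*d) = 627*exp(-0.0002*449) = 573.1 m/s

573.1 m/s


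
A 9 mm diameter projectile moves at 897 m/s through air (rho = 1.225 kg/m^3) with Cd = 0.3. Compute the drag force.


A = pi*(d/2)^2 = pi*(9/2000)^2 = 6.36173e-05 m^2
Fd = 0.5*Cd*rho*A*v^2 = 0.5*0.3*1.225*6.36173e-05*897^2 = 9.406 N

9.406 N


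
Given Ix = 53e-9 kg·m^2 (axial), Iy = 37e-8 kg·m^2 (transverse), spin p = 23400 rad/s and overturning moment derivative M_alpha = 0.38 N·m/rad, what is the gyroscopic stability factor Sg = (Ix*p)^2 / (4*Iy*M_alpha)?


Sg = Ix^2 * p^2 / (4 * Iy * M_alpha) = (53e-9)^2 * 23400^2 / (4 * 37e-8 * 0.38) = 2.735

2.735


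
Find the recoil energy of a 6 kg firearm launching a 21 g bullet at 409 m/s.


v_r = m_p*v_p/m_gun = 0.021*409/6 = 1.4315 m/s, E_r = 0.5*m_gun*v_r^2 = 0.5*6*1.4315^2 = 6.148 J

6.148 J


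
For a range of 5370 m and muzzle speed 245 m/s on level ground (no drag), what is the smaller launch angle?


sin(2*theta) = R*g/v0^2 = 5370*9.81/245^2 = 0.877629, theta = arcsin(0.877629)/2 = 30.68°

30.68 degrees


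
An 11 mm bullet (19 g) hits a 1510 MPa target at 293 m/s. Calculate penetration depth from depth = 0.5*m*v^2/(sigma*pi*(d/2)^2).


A = pi*(d/2)^2 = pi*(11/2)^2 = 95.0332 mm^2
E = 0.5*m*v^2 = 0.5*0.019*293^2 = 815.565 J
depth = E/(sigma*A) = 815.565 J / (1510 MPa * 95.0332 mm^2) = 815.565/(1510 * 95.0332) m = 0.00568338 m ≈ 5.683 mm

5.683 mm


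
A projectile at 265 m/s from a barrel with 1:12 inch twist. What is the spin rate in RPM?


twist_m = 12*0.0254 = 0.3048 m
spin = v/twist = 265/0.3048 = 869.4226 rev/s
RPM = spin*60 = 869.4226*60 ≈ 52165 RPM

52165 RPM


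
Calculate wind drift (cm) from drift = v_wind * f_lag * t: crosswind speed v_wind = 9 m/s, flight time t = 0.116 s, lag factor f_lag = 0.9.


drift = v_wind * lag * t = 9 * 0.9 * 0.116 = 0.9396 m ≈ 93.96 cm

93.96 cm


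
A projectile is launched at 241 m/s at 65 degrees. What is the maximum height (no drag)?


H = (v0*sin(theta))^2 / (2g) = (241*sin(65°))^2 / (2*9.81) = 2432 m

2432 m


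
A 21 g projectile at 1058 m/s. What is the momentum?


p = m*v = 0.021*1058 = 22.22 kg·m/s

22.22 kg·m/s


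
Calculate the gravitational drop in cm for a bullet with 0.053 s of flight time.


drop = 0.5*g*t^2 = 0.5*9.81*0.053^2 = 0.0137781 m ≈ 1.378 cm

1.378 cm


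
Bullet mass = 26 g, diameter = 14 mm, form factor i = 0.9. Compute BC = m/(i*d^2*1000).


BC = m/(i*d^2*1000) = 26/(0.9 * 14^2 * 1000) = 0.0001474

0.0001474


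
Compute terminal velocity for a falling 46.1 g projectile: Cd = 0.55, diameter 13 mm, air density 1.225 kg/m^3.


A = pi*(d/2)^2 = pi*(13/2000)^2 = 1.32732e-04 m^2
vt = sqrt(2mg/(Cd*rho*A)) = sqrt(2*0.0461*9.81/(0.55 * 1.225 * 1.32732e-04)) = 100.6 m/s

100.6 m/s


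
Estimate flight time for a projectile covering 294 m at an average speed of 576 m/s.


t = d/v = 294/576 = 0.5104 s

0.5104 s


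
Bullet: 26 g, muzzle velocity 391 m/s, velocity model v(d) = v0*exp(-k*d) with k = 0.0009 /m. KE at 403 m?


v = v0*exp(-k*d) = 391*exp(-0.0009*403) = 272.056 m/s
E = 0.5*m*v^2 = 0.5*0.026*272.056^2 = 962.2 J

962.2 J


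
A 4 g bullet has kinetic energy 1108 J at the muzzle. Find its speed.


v = sqrt(2*E/m) = sqrt(2*1108/0.004) = 744.3 m/s

744.3 m/s


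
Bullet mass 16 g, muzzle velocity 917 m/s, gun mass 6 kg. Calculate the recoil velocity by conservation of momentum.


v_recoil = m_p * v_p / m_gun = 0.016 * 917 / 6 = 2.445 m/s

2.445 m/s


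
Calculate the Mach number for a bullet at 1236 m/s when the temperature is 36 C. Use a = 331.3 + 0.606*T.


a = 331.3 + 0.606*(36) = 353.116 m/s
M = v/a = 1236/353.116 = 3.5

3.5


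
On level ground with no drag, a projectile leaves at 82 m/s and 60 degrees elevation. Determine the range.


R = v0^2 * sin(2*theta) / g = 82^2 * sin(2*60°) / 9.81 = 593.6 m

593.6 m


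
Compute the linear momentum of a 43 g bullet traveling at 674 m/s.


p = m*v = 0.043*674 = 28.98 kg·m/s

28.98 kg·m/s


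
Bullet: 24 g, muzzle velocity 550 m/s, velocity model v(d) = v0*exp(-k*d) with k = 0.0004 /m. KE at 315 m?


v = v0*exp(-k*d) = 550*exp(-0.0004*315) = 484.888 m/s
E = 0.5*m*v^2 = 0.5*0.024*484.888^2 = 2821 J

2821 J


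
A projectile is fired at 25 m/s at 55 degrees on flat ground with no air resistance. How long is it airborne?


T = 2*v0*sin(theta)/g = 2*25*sin(55°)/9.81 = 4.175 s

4.175 s


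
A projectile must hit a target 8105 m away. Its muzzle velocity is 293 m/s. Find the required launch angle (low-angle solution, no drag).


sin(2*theta) = R*g/v0^2 = 8105*9.81/293^2 = 0.926162, theta = arcsin(0.926162)/2 = 33.92°

33.92 degrees
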